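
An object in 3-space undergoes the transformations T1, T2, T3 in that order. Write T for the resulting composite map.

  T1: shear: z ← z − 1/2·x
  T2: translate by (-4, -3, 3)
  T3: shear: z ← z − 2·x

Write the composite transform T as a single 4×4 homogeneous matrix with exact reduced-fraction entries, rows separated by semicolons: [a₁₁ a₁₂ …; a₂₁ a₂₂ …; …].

T1 = [1 0 0 0; 0 1 0 0; -1/2 0 1 0; 0 0 0 1]
T2·T1 = [1 0 0 -4; 0 1 0 -3; -1/2 0 1 3; 0 0 0 1]
T3·…·T1 = [1 0 0 -4; 0 1 0 -3; -5/2 0 1 11; 0 0 0 1]

T = [1 0 0 -4; 0 1 0 -3; -5/2 0 1 11; 0 0 0 1]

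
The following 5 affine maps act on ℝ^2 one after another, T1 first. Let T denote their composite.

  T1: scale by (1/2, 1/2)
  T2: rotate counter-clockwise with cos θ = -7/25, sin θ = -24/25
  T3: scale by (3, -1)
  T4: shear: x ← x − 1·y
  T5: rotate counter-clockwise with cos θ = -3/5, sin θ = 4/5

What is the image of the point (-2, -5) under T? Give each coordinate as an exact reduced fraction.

T(p) = (1037/250, -691/250)

T1 scale by (1/2, 1/2): (-2, -5) → (-1, -5/2)
T2 rotate counter-clockwise with cos θ = -7/25, sin θ = -24/25: (-1, -5/2) → (-53/25, 83/50)
T3 scale by (3, -1): (-53/25, 83/50) → (-159/25, -83/50)
T4 shear: x ← x − 1·y: (-159/25, -83/50) → (-47/10, -83/50)
T5 rotate counter-clockwise with cos θ = -3/5, sin θ = 4/5: (-47/10, -83/50) → (1037/250, -691/250)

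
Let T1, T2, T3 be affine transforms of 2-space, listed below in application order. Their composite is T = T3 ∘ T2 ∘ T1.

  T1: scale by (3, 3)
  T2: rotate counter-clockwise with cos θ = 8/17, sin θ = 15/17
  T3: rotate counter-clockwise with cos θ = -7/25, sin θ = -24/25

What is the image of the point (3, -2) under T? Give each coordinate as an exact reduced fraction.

T1 scale by (3, 3): (3, -2) → (9, -6)
T2 rotate counter-clockwise with cos θ = 8/17, sin θ = 15/17: (9, -6) → (162/17, 87/17)
T3 rotate counter-clockwise with cos θ = -7/25, sin θ = -24/25: (162/17, 87/17) → (954/425, -4497/425)

T(p) = (954/425, -4497/425)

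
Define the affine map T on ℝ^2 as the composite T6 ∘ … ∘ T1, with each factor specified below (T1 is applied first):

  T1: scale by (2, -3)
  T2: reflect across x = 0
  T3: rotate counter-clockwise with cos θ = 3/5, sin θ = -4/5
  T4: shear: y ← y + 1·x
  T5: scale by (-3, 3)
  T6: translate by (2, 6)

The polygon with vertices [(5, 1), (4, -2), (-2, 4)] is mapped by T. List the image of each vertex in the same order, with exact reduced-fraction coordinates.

T1 scale by (2, -3): (5, 1) → (10, -3); (4, -2) → (8, 6); (-2, 4) → (-4, -12)
T2 reflect across x = 0: (10, -3) → (-10, -3); (8, 6) → (-8, 6); (-4, -12) → (4, -12)
T3 rotate counter-clockwise with cos θ = 3/5, sin θ = -4/5: (-10, -3) → (-42/5, 31/5); (-8, 6) → (0, 10); (4, -12) → (-36/5, -52/5)
T4 shear: y ← y + 1·x: (-42/5, 31/5) → (-42/5, -11/5); (0, 10) → (0, 10); (-36/5, -52/5) → (-36/5, -88/5)
T5 scale by (-3, 3): (-42/5, -11/5) → (126/5, -33/5); (0, 10) → (0, 30); (-36/5, -88/5) → (108/5, -264/5)
T6 translate by (2, 6): (126/5, -33/5) → (136/5, -3/5); (0, 30) → (2, 36); (108/5, -264/5) → (118/5, -234/5)

image vertices: (136/5, -3/5), (2, 36), (118/5, -234/5)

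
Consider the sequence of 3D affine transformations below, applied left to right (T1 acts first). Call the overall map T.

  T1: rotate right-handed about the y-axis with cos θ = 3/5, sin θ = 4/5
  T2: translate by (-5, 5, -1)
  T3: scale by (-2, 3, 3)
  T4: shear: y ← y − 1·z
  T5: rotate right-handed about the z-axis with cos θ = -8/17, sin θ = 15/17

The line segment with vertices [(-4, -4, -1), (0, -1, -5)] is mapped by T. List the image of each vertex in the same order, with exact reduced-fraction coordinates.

image vertices: (-521/85, 1302/85, 24/5), (-504/17, 78/17, -12)

T1 rotate right-handed about the y-axis with cos θ = 3/5, sin θ = 4/5: (-4, -4, -1) → (-16/5, -4, 13/5); (0, -1, -5) → (-4, -1, -3)
T2 translate by (-5, 5, -1): (-16/5, -4, 13/5) → (-41/5, 1, 8/5); (-4, -1, -3) → (-9, 4, -4)
T3 scale by (-2, 3, 3): (-41/5, 1, 8/5) → (82/5, 3, 24/5); (-9, 4, -4) → (18, 12, -12)
T4 shear: y ← y − 1·z: (82/5, 3, 24/5) → (82/5, -9/5, 24/5); (18, 12, -12) → (18, 24, -12)
T5 rotate right-handed about the z-axis with cos θ = -8/17, sin θ = 15/17: (82/5, -9/5, 24/5) → (-521/85, 1302/85, 24/5); (18, 24, -12) → (-504/17, 78/17, -12)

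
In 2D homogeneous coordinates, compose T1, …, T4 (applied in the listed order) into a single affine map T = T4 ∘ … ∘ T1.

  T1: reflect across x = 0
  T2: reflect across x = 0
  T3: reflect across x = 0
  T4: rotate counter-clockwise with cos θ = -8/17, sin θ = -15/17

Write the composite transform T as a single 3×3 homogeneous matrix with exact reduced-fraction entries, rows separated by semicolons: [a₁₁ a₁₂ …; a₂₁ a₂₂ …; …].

T = [8/17 15/17 0; 15/17 -8/17 0; 0 0 1]

T1 = [-1 0 0; 0 1 0; 0 0 1]
T2·T1 = [1 0 0; 0 1 0; 0 0 1]
T3·…·T1 = [-1 0 0; 0 1 0; 0 0 1]
T4·…·T1 = [8/17 15/17 0; 15/17 -8/17 0; 0 0 1]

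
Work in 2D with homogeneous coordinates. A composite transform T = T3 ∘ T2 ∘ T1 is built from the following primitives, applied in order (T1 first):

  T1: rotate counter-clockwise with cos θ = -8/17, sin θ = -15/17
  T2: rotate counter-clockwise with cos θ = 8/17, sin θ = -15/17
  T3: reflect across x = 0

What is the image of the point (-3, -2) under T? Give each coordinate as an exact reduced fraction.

T(p) = (-3, 2)

T1 rotate counter-clockwise with cos θ = -8/17, sin θ = -15/17: (-3, -2) → (-6/17, 61/17)
T2 rotate counter-clockwise with cos θ = 8/17, sin θ = -15/17: (-6/17, 61/17) → (3, 2)
T3 reflect across x = 0: (3, 2) → (-3, 2)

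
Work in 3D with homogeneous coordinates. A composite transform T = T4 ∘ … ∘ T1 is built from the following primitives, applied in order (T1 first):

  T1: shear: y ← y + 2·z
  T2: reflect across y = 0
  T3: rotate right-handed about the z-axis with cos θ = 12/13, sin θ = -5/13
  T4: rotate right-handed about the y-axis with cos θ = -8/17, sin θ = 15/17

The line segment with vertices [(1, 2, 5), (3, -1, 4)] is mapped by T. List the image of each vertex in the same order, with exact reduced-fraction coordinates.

T1 shear: y ← y + 2·z: (1, 2, 5) → (1, 12, 5); (3, -1, 4) → (3, 7, 4)
T2 reflect across y = 0: (1, 12, 5) → (1, -12, 5); (3, 7, 4) → (3, -7, 4)
T3 rotate right-handed about the z-axis with cos θ = 12/13, sin θ = -5/13: (1, -12, 5) → (-48/13, -149/13, 5); (3, -7, 4) → (1/13, -99/13, 4)
T4 rotate right-handed about the y-axis with cos θ = -8/17, sin θ = 15/17: (-48/13, -149/13, 5) → (1359/221, -149/13, 200/221); (1/13, -99/13, 4) → (772/221, -99/13, -431/221)

image vertices: (1359/221, -149/13, 200/221), (772/221, -99/13, -431/221)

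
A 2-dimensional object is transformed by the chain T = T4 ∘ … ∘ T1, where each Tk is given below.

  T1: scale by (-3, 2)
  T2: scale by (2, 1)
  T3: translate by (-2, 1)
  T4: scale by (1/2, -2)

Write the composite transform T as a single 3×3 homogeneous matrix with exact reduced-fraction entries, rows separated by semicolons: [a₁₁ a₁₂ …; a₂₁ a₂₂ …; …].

T = [-3 0 -1; 0 -4 -2; 0 0 1]

T1 = [-3 0 0; 0 2 0; 0 0 1]
T2·T1 = [-6 0 0; 0 2 0; 0 0 1]
T3·…·T1 = [-6 0 -2; 0 2 1; 0 0 1]
T4·…·T1 = [-3 0 -1; 0 -4 -2; 0 0 1]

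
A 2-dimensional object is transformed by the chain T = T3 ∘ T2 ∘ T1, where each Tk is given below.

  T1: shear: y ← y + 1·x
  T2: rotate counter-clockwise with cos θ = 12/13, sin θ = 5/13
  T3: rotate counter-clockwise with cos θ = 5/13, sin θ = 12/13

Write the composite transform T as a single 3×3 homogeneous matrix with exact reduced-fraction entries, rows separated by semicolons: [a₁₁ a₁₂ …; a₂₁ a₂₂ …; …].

T = [-1 -1 0; 1 0 0; 0 0 1]

T1 = [1 0 0; 1 1 0; 0 0 1]
T2·T1 = [7/13 -5/13 0; 17/13 12/13 0; 0 0 1]
T3·…·T1 = [-1 -1 0; 1 0 0; 0 0 1]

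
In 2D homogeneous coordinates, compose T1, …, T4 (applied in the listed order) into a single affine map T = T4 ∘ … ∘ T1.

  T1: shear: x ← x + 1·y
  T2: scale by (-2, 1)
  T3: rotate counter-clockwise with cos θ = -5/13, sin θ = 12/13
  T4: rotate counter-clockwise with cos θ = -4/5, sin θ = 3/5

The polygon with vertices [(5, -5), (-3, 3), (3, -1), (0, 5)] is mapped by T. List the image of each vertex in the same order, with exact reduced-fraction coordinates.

image vertices: (-63/13, 16/13), (189/65, -48/65), (1/65, 268/65), (95/13, 110/13)

T1 shear: x ← x + 1·y: (5, -5) → (0, -5); (-3, 3) → (0, 3); (3, -1) → (2, -1); (0, 5) → (5, 5)
T2 scale by (-2, 1): (0, -5) → (0, -5); (0, 3) → (0, 3); (2, -1) → (-4, -1); (5, 5) → (-10, 5)
T3 rotate counter-clockwise with cos θ = -5/13, sin θ = 12/13: (0, -5) → (60/13, 25/13); (0, 3) → (-36/13, -15/13); (-4, -1) → (32/13, -43/13); (-10, 5) → (-10/13, -145/13)
T4 rotate counter-clockwise with cos θ = -4/5, sin θ = 3/5: (60/13, 25/13) → (-63/13, 16/13); (-36/13, -15/13) → (189/65, -48/65); (32/13, -43/13) → (1/65, 268/65); (-10/13, -145/13) → (95/13, 110/13)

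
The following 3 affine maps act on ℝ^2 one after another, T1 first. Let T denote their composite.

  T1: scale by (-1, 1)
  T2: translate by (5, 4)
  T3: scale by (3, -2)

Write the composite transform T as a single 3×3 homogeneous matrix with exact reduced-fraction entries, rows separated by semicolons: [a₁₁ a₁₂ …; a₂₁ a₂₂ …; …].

T1 = [-1 0 0; 0 1 0; 0 0 1]
T2·T1 = [-1 0 5; 0 1 4; 0 0 1]
T3·…·T1 = [-3 0 15; 0 -2 -8; 0 0 1]

T = [-3 0 15; 0 -2 -8; 0 0 1]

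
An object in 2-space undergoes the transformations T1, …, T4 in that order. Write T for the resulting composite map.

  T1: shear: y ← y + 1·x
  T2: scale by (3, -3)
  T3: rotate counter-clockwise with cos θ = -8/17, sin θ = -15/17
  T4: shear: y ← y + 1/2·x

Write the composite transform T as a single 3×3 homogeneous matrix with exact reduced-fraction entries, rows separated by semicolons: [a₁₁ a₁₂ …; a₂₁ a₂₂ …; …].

T1 = [1 0 0; 1 1 0; 0 0 1]
T2·T1 = [3 0 0; -3 -3 0; 0 0 1]
T3·…·T1 = [-69/17 -45/17 0; -21/17 24/17 0; 0 0 1]
T4·…·T1 = [-69/17 -45/17 0; -111/34 3/34 0; 0 0 1]

T = [-69/17 -45/17 0; -111/34 3/34 0; 0 0 1]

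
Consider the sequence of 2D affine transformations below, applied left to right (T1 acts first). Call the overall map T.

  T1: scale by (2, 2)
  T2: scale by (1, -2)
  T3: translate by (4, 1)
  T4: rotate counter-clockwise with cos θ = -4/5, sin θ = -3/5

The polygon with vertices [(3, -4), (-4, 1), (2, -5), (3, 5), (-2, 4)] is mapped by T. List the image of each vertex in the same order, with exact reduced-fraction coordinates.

image vertices: (11/5, -98/5), (7/5, 24/5), (31/5, -108/5), (-97/5, 46/5), (-9, 12)

T1 scale by (2, 2): (3, -4) → (6, -8); (-4, 1) → (-8, 2); (2, -5) → (4, -10); (3, 5) → (6, 10); (-2, 4) → (-4, 8)
T2 scale by (1, -2): (6, -8) → (6, 16); (-8, 2) → (-8, -4); (4, -10) → (4, 20); (6, 10) → (6, -20); (-4, 8) → (-4, -16)
T3 translate by (4, 1): (6, 16) → (10, 17); (-8, -4) → (-4, -3); (4, 20) → (8, 21); (6, -20) → (10, -19); (-4, -16) → (0, -15)
T4 rotate counter-clockwise with cos θ = -4/5, sin θ = -3/5: (10, 17) → (11/5, -98/5); (-4, -3) → (7/5, 24/5); (8, 21) → (31/5, -108/5); (10, -19) → (-97/5, 46/5); (0, -15) → (-9, 12)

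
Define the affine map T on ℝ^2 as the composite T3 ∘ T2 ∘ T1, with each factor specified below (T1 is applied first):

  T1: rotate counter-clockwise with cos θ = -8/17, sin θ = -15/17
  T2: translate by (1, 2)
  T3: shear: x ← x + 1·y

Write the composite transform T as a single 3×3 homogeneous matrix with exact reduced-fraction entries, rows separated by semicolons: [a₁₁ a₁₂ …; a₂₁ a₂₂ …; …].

T = [-23/17 7/17 3; -15/17 -8/17 2; 0 0 1]

T1 = [-8/17 15/17 0; -15/17 -8/17 0; 0 0 1]
T2·T1 = [-8/17 15/17 1; -15/17 -8/17 2; 0 0 1]
T3·…·T1 = [-23/17 7/17 3; -15/17 -8/17 2; 0 0 1]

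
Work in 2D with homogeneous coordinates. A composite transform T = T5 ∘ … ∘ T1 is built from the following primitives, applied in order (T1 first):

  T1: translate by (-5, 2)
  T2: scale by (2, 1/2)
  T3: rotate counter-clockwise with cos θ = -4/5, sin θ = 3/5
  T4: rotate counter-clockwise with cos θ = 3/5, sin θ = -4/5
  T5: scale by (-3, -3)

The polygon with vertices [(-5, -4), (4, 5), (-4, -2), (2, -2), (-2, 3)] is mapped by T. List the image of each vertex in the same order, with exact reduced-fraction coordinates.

T1 translate by (-5, 2): (-5, -4) → (-10, -2); (4, 5) → (-1, 7); (-4, -2) → (-9, 0); (2, -2) → (-3, 0); (-2, 3) → (-7, 5)
T2 scale by (2, 1/2): (-10, -2) → (-20, -1); (-1, 7) → (-2, 7/2); (-9, 0) → (-18, 0); (-3, 0) → (-6, 0); (-7, 5) → (-14, 5/2)
T3 rotate counter-clockwise with cos θ = -4/5, sin θ = 3/5: (-20, -1) → (83/5, -56/5); (-2, 7/2) → (-1/2, -4); (-18, 0) → (72/5, -54/5); (-6, 0) → (24/5, -18/5); (-14, 5/2) → (97/10, -52/5)
T4 rotate counter-clockwise with cos θ = 3/5, sin θ = -4/5: (83/5, -56/5) → (1, -20); (-1/2, -4) → (-7/2, -2); (72/5, -54/5) → (0, -18); (24/5, -18/5) → (0, -6); (97/10, -52/5) → (-5/2, -14)
T5 scale by (-3, -3): (1, -20) → (-3, 60); (-7/2, -2) → (21/2, 6); (0, -18) → (0, 54); (0, -6) → (0, 18); (-5/2, -14) → (15/2, 42)

image vertices: (-3, 60), (21/2, 6), (0, 54), (0, 18), (15/2, 42)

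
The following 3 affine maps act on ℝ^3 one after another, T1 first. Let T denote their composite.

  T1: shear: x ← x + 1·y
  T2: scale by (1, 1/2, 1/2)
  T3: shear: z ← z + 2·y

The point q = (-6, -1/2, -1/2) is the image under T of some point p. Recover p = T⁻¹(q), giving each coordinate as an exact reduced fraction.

T1 = [1 1 0 0; 0 1 0 0; 0 0 1 0; 0 0 0 1]
T2·T1 = [1 1 0 0; 0 1/2 0 0; 0 0 1/2 0; 0 0 0 1]
T3·…·T1 = [1 1 0 0; 0 1/2 0 0; 0 1 1/2 0; 0 0 0 1]
det M = 1/4; M⁻¹ = [1 -2 0 0; 0 2 0 0; 0 -4 2 0; 0 0 0 1]
M⁻¹ · (-6, -1/2, -1/2)ᵀ = (-5, -1, 1)ᵀ

p = (-5, -1, 1)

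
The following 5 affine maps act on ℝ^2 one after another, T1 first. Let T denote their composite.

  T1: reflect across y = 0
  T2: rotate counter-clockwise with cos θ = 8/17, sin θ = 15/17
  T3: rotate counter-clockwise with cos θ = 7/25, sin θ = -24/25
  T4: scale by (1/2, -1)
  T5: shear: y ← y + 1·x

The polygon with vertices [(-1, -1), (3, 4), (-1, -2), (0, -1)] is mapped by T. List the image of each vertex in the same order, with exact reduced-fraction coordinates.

image vertices: (-329/850, -267/170), (18/17, 95/17), (-121/425, -208/85), (87/850, -149/170)

T1 reflect across y = 0: (-1, -1) → (-1, 1); (3, 4) → (3, -4); (-1, -2) → (-1, 2); (0, -1) → (0, 1)
T2 rotate counter-clockwise with cos θ = 8/17, sin θ = 15/17: (-1, 1) → (-23/17, -7/17); (3, -4) → (84/17, 13/17); (-1, 2) → (-38/17, 1/17); (0, 1) → (-15/17, 8/17)
T3 rotate counter-clockwise with cos θ = 7/25, sin θ = -24/25: (-23/17, -7/17) → (-329/425, 503/425); (84/17, 13/17) → (36/17, -77/17); (-38/17, 1/17) → (-242/425, 919/425); (-15/17, 8/17) → (87/425, 416/425)
T4 scale by (1/2, -1): (-329/425, 503/425) → (-329/850, -503/425); (36/17, -77/17) → (18/17, 77/17); (-242/425, 919/425) → (-121/425, -919/425); (87/425, 416/425) → (87/850, -416/425)
T5 shear: y ← y + 1·x: (-329/850, -503/425) → (-329/850, -267/170); (18/17, 77/17) → (18/17, 95/17); (-121/425, -919/425) → (-121/425, -208/85); (87/850, -416/425) → (87/850, -149/170)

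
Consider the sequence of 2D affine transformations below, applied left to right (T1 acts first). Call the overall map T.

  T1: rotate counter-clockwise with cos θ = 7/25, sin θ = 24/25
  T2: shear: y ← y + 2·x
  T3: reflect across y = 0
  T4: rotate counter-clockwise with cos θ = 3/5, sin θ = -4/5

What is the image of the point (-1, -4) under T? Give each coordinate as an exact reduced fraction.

T(p) = (-237/125, -734/125)

T1 rotate counter-clockwise with cos θ = 7/25, sin θ = 24/25: (-1, -4) → (89/25, -52/25)
T2 shear: y ← y + 2·x: (89/25, -52/25) → (89/25, 126/25)
T3 reflect across y = 0: (89/25, 126/25) → (89/25, -126/25)
T4 rotate counter-clockwise with cos θ = 3/5, sin θ = -4/5: (89/25, -126/25) → (-237/125, -734/125)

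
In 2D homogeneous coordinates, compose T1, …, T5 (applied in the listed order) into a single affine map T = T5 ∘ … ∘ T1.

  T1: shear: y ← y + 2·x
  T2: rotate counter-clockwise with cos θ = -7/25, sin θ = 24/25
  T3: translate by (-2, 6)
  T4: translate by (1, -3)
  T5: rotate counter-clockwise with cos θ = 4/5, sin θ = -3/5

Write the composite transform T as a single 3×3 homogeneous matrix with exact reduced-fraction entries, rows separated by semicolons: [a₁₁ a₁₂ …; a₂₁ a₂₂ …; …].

T = [-38/25 -117/125 1; 41/25 44/125 3; 0 0 1]

T1 = [1 0 0; 2 1 0; 0 0 1]
T2·T1 = [-11/5 -24/25 0; 2/5 -7/25 0; 0 0 1]
T3·…·T1 = [-11/5 -24/25 -2; 2/5 -7/25 6; 0 0 1]
T4·…·T1 = [-11/5 -24/25 -1; 2/5 -7/25 3; 0 0 1]
T5·…·T1 = [-38/25 -117/125 1; 41/25 44/125 3; 0 0 1]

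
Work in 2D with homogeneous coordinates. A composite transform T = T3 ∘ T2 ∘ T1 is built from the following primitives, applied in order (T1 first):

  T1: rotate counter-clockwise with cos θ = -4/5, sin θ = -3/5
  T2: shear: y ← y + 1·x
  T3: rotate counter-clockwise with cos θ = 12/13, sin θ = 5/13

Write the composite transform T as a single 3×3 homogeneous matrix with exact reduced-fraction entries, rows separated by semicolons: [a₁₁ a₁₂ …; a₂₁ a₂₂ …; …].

T1 = [-4/5 3/5 0; -3/5 -4/5 0; 0 0 1]
T2·T1 = [-4/5 3/5 0; -7/5 -1/5 0; 0 0 1]
T3·…·T1 = [-1/5 41/65 0; -8/5 3/65 0; 0 0 1]

T = [-1/5 41/65 0; -8/5 3/65 0; 0 0 1]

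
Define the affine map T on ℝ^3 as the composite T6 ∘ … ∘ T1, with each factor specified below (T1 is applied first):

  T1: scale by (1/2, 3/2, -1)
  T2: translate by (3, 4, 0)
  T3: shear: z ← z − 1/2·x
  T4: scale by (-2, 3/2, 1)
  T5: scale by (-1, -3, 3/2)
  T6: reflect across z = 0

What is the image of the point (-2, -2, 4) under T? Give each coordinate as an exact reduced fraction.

T1 scale by (1/2, 3/2, -1): (-2, -2, 4) → (-1, -3, -4)
T2 translate by (3, 4, 0): (-1, -3, -4) → (2, 1, -4)
T3 shear: z ← z − 1/2·x: (2, 1, -4) → (2, 1, -5)
T4 scale by (-2, 3/2, 1): (2, 1, -5) → (-4, 3/2, -5)
T5 scale by (-1, -3, 3/2): (-4, 3/2, -5) → (4, -9/2, -15/2)
T6 reflect across z = 0: (4, -9/2, -15/2) → (4, -9/2, 15/2)

T(p) = (4, -9/2, 15/2)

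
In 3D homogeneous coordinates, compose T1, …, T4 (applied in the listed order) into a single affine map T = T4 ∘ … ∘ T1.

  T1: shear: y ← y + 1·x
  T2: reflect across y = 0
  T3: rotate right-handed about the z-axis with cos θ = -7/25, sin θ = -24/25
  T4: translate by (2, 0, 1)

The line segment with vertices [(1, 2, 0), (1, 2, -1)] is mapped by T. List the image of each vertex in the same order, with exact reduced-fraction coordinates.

image vertices: (-29/25, -3/25, 1), (-29/25, -3/25, 0)

T1 shear: y ← y + 1·x: (1, 2, 0) → (1, 3, 0); (1, 2, -1) → (1, 3, -1)
T2 reflect across y = 0: (1, 3, 0) → (1, -3, 0); (1, 3, -1) → (1, -3, -1)
T3 rotate right-handed about the z-axis with cos θ = -7/25, sin θ = -24/25: (1, -3, 0) → (-79/25, -3/25, 0); (1, -3, -1) → (-79/25, -3/25, -1)
T4 translate by (2, 0, 1): (-79/25, -3/25, 0) → (-29/25, -3/25, 1); (-79/25, -3/25, -1) → (-29/25, -3/25, 0)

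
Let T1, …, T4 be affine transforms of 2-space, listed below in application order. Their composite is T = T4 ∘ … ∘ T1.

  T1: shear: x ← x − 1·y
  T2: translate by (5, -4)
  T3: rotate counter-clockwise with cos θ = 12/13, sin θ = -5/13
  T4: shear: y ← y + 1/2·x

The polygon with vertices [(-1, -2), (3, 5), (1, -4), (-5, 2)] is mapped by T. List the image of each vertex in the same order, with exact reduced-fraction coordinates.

T1 shear: x ← x − 1·y: (-1, -2) → (1, -2); (3, 5) → (-2, 5); (1, -4) → (5, -4); (-5, 2) → (-7, 2)
T2 translate by (5, -4): (1, -2) → (6, -6); (-2, 5) → (3, 1); (5, -4) → (10, -8); (-7, 2) → (-2, -2)
T3 rotate counter-clockwise with cos θ = 12/13, sin θ = -5/13: (6, -6) → (42/13, -102/13); (3, 1) → (41/13, -3/13); (10, -8) → (80/13, -146/13); (-2, -2) → (-34/13, -14/13)
T4 shear: y ← y + 1/2·x: (42/13, -102/13) → (42/13, -81/13); (41/13, -3/13) → (41/13, 35/26); (80/13, -146/13) → (80/13, -106/13); (-34/13, -14/13) → (-34/13, -31/13)

image vertices: (42/13, -81/13), (41/13, 35/26), (80/13, -106/13), (-34/13, -31/13)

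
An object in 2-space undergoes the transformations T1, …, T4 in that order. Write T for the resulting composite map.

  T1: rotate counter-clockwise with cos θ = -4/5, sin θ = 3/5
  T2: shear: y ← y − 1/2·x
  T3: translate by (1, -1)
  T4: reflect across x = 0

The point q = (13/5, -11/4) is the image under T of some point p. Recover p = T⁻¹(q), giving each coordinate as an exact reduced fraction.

p = (3/4, 5)

T1 = [-4/5 -3/5 0; 3/5 -4/5 0; 0 0 1]
T2·T1 = [-4/5 -3/5 0; 1 -1/2 0; 0 0 1]
T3·…·T1 = [-4/5 -3/5 1; 1 -1/2 -1; 0 0 1]
T4·…·T1 = [4/5 3/5 -1; 1 -1/2 -1; 0 0 1]
det M = -1; M⁻¹ = [1/2 3/5 11/10; 1 -4/5 1/5; 0 0 1]
M⁻¹ · (13/5, -11/4)ᵀ = (3/4, 5)ᵀ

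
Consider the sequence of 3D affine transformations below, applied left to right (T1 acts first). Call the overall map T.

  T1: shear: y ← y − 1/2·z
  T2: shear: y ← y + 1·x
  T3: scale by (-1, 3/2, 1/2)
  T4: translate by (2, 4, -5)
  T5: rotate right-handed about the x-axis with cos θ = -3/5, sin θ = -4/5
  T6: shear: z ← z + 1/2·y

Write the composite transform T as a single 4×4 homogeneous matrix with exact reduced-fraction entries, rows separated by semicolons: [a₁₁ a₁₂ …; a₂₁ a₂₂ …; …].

T = [-1 0 0 2; -9/10 -9/10 17/20 -32/5; -33/20 -33/20 29/40 -17/5; 0 0 0 1]

T1 = [1 0 0 0; 0 1 -1/2 0; 0 0 1 0; 0 0 0 1]
T2·T1 = [1 0 0 0; 1 1 -1/2 0; 0 0 1 0; 0 0 0 1]
T3·…·T1 = [-1 0 0 0; 3/2 3/2 -3/4 0; 0 0 1/2 0; 0 0 0 1]
T4·…·T1 = [-1 0 0 2; 3/2 3/2 -3/4 4; 0 0 1/2 -5; 0 0 0 1]
T5·…·T1 = [-1 0 0 2; -9/10 -9/10 17/20 -32/5; -6/5 -6/5 3/10 -1/5; 0 0 0 1]
T6·…·T1 = [-1 0 0 2; -9/10 -9/10 17/20 -32/5; -33/20 -33/20 29/40 -17/5; 0 0 0 1]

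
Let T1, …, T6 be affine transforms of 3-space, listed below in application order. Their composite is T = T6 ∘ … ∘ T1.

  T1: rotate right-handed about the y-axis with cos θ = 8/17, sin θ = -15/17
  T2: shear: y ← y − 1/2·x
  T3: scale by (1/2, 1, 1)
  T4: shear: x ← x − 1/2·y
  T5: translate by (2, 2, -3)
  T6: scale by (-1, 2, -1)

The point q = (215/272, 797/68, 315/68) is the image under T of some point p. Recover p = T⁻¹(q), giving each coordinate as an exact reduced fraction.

T1 = [8/17 0 -15/17 0; 0 1 0 0; 15/17 0 8/17 0; 0 0 0 1]
T2·T1 = [8/17 0 -15/17 0; -4/17 1 15/34 0; 15/17 0 8/17 0; 0 0 0 1]
T3·…·T1 = [4/17 0 -15/34 0; -4/17 1 15/34 0; 15/17 0 8/17 0; 0 0 0 1]
T4·…·T1 = [6/17 -1/2 -45/68 0; -4/17 1 15/34 0; 15/17 0 8/17 0; 0 0 0 1]
T5·…·T1 = [6/17 -1/2 -45/68 2; -4/17 1 15/34 2; 15/17 0 8/17 -3; 0 0 0 1]
T6·…·T1 = [-6/17 1/2 45/68 -2; -8/17 2 15/17 4; -15/17 0 -8/17 3; 0 0 0 1]
det M = 1; M⁻¹ = [-16/17 4/17 -15/17 -3/17; -1 3/4 0 -5; 30/17 -15/34 -8/17 114/17; 0 0 0 1]
M⁻¹ · (215/272, 797/68, 315/68)ᵀ = (-9/4, 3, 3/4)ᵀ

p = (-9/4, 3, 3/4)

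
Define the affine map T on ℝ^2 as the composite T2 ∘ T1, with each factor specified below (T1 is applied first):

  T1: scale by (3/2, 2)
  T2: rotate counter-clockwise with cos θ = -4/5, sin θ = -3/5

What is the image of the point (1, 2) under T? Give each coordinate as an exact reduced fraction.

T1 scale by (3/2, 2): (1, 2) → (3/2, 4)
T2 rotate counter-clockwise with cos θ = -4/5, sin θ = -3/5: (3/2, 4) → (6/5, -41/10)

T(p) = (6/5, -41/10)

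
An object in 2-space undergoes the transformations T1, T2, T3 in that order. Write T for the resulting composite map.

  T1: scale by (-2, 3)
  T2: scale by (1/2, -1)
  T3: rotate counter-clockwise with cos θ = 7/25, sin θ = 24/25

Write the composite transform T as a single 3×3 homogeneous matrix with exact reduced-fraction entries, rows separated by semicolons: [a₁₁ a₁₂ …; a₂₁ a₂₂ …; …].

T = [-7/25 72/25 0; -24/25 -21/25 0; 0 0 1]

T1 = [-2 0 0; 0 3 0; 0 0 1]
T2·T1 = [-1 0 0; 0 -3 0; 0 0 1]
T3·…·T1 = [-7/25 72/25 0; -24/25 -21/25 0; 0 0 1]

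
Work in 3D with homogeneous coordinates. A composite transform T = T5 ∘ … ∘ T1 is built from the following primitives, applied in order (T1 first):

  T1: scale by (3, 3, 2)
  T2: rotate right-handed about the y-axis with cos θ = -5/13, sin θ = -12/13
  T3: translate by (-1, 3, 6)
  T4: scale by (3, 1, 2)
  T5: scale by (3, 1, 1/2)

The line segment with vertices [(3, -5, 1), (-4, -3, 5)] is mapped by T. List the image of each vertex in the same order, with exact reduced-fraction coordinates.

image vertices: (-738/13, -12, 176/13), (-657/13, -6, -116/13)

T1 scale by (3, 3, 2): (3, -5, 1) → (9, -15, 2); (-4, -3, 5) → (-12, -9, 10)
T2 rotate right-handed about the y-axis with cos θ = -5/13, sin θ = -12/13: (9, -15, 2) → (-69/13, -15, 98/13); (-12, -9, 10) → (-60/13, -9, -194/13)
T3 translate by (-1, 3, 6): (-69/13, -15, 98/13) → (-82/13, -12, 176/13); (-60/13, -9, -194/13) → (-73/13, -6, -116/13)
T4 scale by (3, 1, 2): (-82/13, -12, 176/13) → (-246/13, -12, 352/13); (-73/13, -6, -116/13) → (-219/13, -6, -232/13)
T5 scale by (3, 1, 1/2): (-246/13, -12, 352/13) → (-738/13, -12, 176/13); (-219/13, -6, -232/13) → (-657/13, -6, -116/13)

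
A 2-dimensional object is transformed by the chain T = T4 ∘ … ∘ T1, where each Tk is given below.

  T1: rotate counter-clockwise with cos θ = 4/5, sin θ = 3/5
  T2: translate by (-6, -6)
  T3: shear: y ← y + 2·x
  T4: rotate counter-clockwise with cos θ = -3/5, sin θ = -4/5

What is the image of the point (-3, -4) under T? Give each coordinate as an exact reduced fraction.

T(p) = (-74/5, 93/5)

T1 rotate counter-clockwise with cos θ = 4/5, sin θ = 3/5: (-3, -4) → (0, -5)
T2 translate by (-6, -6): (0, -5) → (-6, -11)
T3 shear: y ← y + 2·x: (-6, -11) → (-6, -23)
T4 rotate counter-clockwise with cos θ = -3/5, sin θ = -4/5: (-6, -23) → (-74/5, 93/5)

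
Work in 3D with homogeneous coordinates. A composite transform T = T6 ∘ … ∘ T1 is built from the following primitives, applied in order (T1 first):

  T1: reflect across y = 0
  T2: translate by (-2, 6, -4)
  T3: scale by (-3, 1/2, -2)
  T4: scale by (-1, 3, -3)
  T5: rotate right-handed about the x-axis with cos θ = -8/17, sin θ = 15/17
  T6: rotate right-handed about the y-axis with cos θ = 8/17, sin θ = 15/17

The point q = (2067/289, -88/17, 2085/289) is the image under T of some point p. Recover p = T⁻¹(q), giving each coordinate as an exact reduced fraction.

T1 = [1 0 0 0; 0 -1 0 0; 0 0 1 0; 0 0 0 1]
T2·T1 = [1 0 0 -2; 0 -1 0 6; 0 0 1 -4; 0 0 0 1]
T3·…·T1 = [-3 0 0 6; 0 -1/2 0 3; 0 0 -2 8; 0 0 0 1]
T4·…·T1 = [3 0 0 -6; 0 -3/2 0 9; 0 0 6 -24; 0 0 0 1]
T5·…·T1 = [3 0 0 -6; 0 12/17 -90/17 288/17; 0 -45/34 -48/17 327/17; 0 0 0 1]
T6·…·T1 = [24/17 -675/578 -720/289 4089/289; 0 12/17 -90/17 288/17; -45/17 -180/289 -384/289 4146/289; 0 0 0 1]
det M = -27; M⁻¹ = [8/51 0 -5/17 2; -150/289 16/51 -80/289 6; -20/289 -5/34 -32/867 4; 0 0 0 1]
M⁻¹ · (2067/289, -88/17, 2085/289)ᵀ = (1, -4/3, 4)ᵀ

p = (1, -4/3, 4)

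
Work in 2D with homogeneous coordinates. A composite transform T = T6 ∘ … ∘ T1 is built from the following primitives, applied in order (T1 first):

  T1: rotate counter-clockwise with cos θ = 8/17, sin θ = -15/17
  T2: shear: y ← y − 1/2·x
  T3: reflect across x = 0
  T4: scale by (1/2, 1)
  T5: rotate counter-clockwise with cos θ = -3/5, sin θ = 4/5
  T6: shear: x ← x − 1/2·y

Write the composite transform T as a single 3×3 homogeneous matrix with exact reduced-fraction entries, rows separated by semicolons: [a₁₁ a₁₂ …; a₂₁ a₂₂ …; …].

T = [27/34 29/68 0; 41/85 -63/170 0; 0 0 1]

T1 = [8/17 15/17 0; -15/17 8/17 0; 0 0 1]
T2·T1 = [8/17 15/17 0; -19/17 1/34 0; 0 0 1]
T3·…·T1 = [-8/17 -15/17 0; -19/17 1/34 0; 0 0 1]
T4·…·T1 = [-4/17 -15/34 0; -19/17 1/34 0; 0 0 1]
T5·…·T1 = [88/85 41/170 0; 41/85 -63/170 0; 0 0 1]
T6·…·T1 = [27/34 29/68 0; 41/85 -63/170 0; 0 0 1]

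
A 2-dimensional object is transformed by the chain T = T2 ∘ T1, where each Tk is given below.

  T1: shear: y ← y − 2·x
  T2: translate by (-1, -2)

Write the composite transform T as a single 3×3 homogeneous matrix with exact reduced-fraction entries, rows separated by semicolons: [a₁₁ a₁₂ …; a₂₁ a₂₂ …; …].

T = [1 0 -1; -2 1 -2; 0 0 1]

T1 = [1 0 0; -2 1 0; 0 0 1]
T2·T1 = [1 0 -1; -2 1 -2; 0 0 1]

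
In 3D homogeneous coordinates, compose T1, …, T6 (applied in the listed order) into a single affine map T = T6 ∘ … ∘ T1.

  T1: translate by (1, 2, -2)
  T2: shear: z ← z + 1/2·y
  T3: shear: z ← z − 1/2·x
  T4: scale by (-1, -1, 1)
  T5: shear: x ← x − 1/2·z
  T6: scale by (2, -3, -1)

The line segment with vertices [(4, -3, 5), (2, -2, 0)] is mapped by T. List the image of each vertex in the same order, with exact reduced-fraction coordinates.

T1 translate by (1, 2, -2): (4, -3, 5) → (5, -1, 3); (2, -2, 0) → (3, 0, -2)
T2 shear: z ← z + 1/2·y: (5, -1, 3) → (5, -1, 5/2); (3, 0, -2) → (3, 0, -2)
T3 shear: z ← z − 1/2·x: (5, -1, 5/2) → (5, -1, 0); (3, 0, -2) → (3, 0, -7/2)
T4 scale by (-1, -1, 1): (5, -1, 0) → (-5, 1, 0); (3, 0, -7/2) → (-3, 0, -7/2)
T5 shear: x ← x − 1/2·z: (-5, 1, 0) → (-5, 1, 0); (-3, 0, -7/2) → (-5/4, 0, -7/2)
T6 scale by (2, -3, -1): (-5, 1, 0) → (-10, -3, 0); (-5/4, 0, -7/2) → (-5/2, 0, 7/2)

image vertices: (-10, -3, 0), (-5/2, 0, 7/2)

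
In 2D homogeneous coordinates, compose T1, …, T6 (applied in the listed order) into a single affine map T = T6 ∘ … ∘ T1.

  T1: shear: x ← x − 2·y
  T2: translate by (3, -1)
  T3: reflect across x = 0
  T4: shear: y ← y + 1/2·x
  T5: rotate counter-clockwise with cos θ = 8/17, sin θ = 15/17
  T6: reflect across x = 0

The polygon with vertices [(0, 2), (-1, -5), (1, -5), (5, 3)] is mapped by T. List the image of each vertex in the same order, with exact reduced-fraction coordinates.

T1 shear: x ← x − 2·y: (0, 2) → (-4, 2); (-1, -5) → (9, -5); (1, -5) → (11, -5); (5, 3) → (-1, 3)
T2 translate by (3, -1): (-4, 2) → (-1, 1); (9, -5) → (12, -6); (11, -5) → (14, -6); (-1, 3) → (2, 2)
T3 reflect across x = 0: (-1, 1) → (1, 1); (12, -6) → (-12, -6); (14, -6) → (-14, -6); (2, 2) → (-2, 2)
T4 shear: y ← y + 1/2·x: (1, 1) → (1, 3/2); (-12, -6) → (-12, -12); (-14, -6) → (-14, -13); (-2, 2) → (-2, 1)
T5 rotate counter-clockwise with cos θ = 8/17, sin θ = 15/17: (1, 3/2) → (-29/34, 27/17); (-12, -12) → (84/17, -276/17); (-14, -13) → (83/17, -314/17); (-2, 1) → (-31/17, -22/17)
T6 reflect across x = 0: (-29/34, 27/17) → (29/34, 27/17); (84/17, -276/17) → (-84/17, -276/17); (83/17, -314/17) → (-83/17, -314/17); (-31/17, -22/17) → (31/17, -22/17)

image vertices: (29/34, 27/17), (-84/17, -276/17), (-83/17, -314/17), (31/17, -22/17)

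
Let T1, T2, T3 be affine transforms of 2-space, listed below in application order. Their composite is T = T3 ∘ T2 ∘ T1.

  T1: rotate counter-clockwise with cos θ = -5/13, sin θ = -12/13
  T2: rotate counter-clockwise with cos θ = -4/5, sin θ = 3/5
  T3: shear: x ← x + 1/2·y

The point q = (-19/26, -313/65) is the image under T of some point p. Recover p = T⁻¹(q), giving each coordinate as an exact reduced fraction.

T1 = [-5/13 12/13 0; -12/13 -5/13 0; 0 0 1]
T2·T1 = [56/65 -33/65 0; 33/65 56/65 0; 0 0 1]
T3·…·T1 = [29/26 -1/13 0; 33/65 56/65 0; 0 0 1]
det M = 1; M⁻¹ = [56/65 1/13 0; -33/65 29/26 0; 0 0 1]
M⁻¹ · (-19/26, -313/65)ᵀ = (-1, -5)ᵀ

p = (-1, -5)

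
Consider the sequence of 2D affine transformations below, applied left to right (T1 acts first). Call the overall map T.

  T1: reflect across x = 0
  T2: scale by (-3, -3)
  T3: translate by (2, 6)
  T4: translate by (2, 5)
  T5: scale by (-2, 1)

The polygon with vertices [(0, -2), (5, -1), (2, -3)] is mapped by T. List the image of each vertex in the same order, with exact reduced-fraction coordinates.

T1 reflect across x = 0: (0, -2) → (0, -2); (5, -1) → (-5, -1); (2, -3) → (-2, -3)
T2 scale by (-3, -3): (0, -2) → (0, 6); (-5, -1) → (15, 3); (-2, -3) → (6, 9)
T3 translate by (2, 6): (0, 6) → (2, 12); (15, 3) → (17, 9); (6, 9) → (8, 15)
T4 translate by (2, 5): (2, 12) → (4, 17); (17, 9) → (19, 14); (8, 15) → (10, 20)
T5 scale by (-2, 1): (4, 17) → (-8, 17); (19, 14) → (-38, 14); (10, 20) → (-20, 20)

image vertices: (-8, 17), (-38, 14), (-20, 20)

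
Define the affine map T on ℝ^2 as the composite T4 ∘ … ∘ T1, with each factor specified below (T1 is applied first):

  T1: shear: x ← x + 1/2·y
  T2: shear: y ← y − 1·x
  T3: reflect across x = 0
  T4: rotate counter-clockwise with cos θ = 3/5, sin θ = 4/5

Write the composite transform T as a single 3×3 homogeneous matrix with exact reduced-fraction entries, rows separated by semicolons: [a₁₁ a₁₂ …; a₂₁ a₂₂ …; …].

T1 = [1 1/2 0; 0 1 0; 0 0 1]
T2·T1 = [1 1/2 0; -1 1/2 0; 0 0 1]
T3·…·T1 = [-1 -1/2 0; -1 1/2 0; 0 0 1]
T4·…·T1 = [1/5 -7/10 0; -7/5 -1/10 0; 0 0 1]

T = [1/5 -7/10 0; -7/5 -1/10 0; 0 0 1]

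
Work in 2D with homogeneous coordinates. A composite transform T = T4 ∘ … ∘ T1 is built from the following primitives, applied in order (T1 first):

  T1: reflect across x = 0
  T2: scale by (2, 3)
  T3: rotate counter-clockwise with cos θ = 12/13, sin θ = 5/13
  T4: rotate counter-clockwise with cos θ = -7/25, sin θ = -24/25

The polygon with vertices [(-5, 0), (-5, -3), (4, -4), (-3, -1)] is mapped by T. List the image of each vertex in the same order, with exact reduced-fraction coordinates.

T1 reflect across x = 0: (-5, 0) → (5, 0); (-5, -3) → (5, -3); (4, -4) → (-4, -4); (-3, -1) → (3, -1)
T2 scale by (2, 3): (5, 0) → (10, 0); (5, -3) → (10, -9); (-4, -4) → (-8, -12); (3, -1) → (6, -3)
T3 rotate counter-clockwise with cos θ = 12/13, sin θ = 5/13: (10, 0) → (120/13, 50/13); (10, -9) → (165/13, -58/13); (-8, -12) → (-36/13, -184/13); (6, -3) → (87/13, -6/13)
T4 rotate counter-clockwise with cos θ = -7/25, sin θ = -24/25: (120/13, 50/13) → (72/65, -646/65); (165/13, -58/13) → (-2547/325, -3554/325); (-36/13, -184/13) → (-4164/325, 2152/325); (87/13, -6/13) → (-753/325, -2046/325)

image vertices: (72/65, -646/65), (-2547/325, -3554/325), (-4164/325, 2152/325), (-753/325, -2046/325)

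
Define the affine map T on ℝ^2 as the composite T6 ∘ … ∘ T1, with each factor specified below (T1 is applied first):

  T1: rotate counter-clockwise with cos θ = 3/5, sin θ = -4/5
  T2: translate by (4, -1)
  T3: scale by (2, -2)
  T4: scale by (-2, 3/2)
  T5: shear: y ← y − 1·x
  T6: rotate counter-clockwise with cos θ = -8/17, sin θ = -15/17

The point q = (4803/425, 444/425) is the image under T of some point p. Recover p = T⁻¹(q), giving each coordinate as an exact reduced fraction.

T1 = [3/5 4/5 0; -4/5 3/5 0; 0 0 1]
T2·T1 = [3/5 4/5 4; -4/5 3/5 -1; 0 0 1]
T3·…·T1 = [6/5 8/5 8; 8/5 -6/5 2; 0 0 1]
T4·…·T1 = [-12/5 -16/5 -16; 12/5 -9/5 3; 0 0 1]
T5·…·T1 = [-12/5 -16/5 -16; 24/5 7/5 19; 0 0 1]
T6·…·T1 = [456/85 233/85 413/17; -12/85 184/85 88/17; 0 0 1]
det M = 12; M⁻¹ = [46/255 -233/1020 -16/5; 1/85 38/85 -13/5; 0 0 1]
M⁻¹ · (4803/425, 444/425)ᵀ = (-7/5, -2)ᵀ

p = (-7/5, -2)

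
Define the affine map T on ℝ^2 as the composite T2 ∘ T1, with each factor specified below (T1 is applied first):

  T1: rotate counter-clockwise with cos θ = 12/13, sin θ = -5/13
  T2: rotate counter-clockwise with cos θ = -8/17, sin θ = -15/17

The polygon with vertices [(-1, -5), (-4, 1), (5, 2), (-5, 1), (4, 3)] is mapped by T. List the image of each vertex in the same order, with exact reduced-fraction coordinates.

image vertices: (-529/221, 995/221), (824/221, 389/221), (-575/221, -1042/221), (995/221, 529/221), (-264/221, -1073/221)

T1 rotate counter-clockwise with cos θ = 12/13, sin θ = -5/13: (-1, -5) → (-37/13, -55/13); (-4, 1) → (-43/13, 32/13); (5, 2) → (70/13, -1/13); (-5, 1) → (-55/13, 37/13); (4, 3) → (63/13, 16/13)
T2 rotate counter-clockwise with cos θ = -8/17, sin θ = -15/17: (-37/13, -55/13) → (-529/221, 995/221); (-43/13, 32/13) → (824/221, 389/221); (70/13, -1/13) → (-575/221, -1042/221); (-55/13, 37/13) → (995/221, 529/221); (63/13, 16/13) → (-264/221, -1073/221)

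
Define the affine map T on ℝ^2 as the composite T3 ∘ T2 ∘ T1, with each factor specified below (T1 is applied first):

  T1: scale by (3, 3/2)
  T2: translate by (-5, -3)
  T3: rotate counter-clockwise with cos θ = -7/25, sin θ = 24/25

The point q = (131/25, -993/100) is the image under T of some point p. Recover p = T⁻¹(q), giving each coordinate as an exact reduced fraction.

p = (-2, 1/2)

T1 = [3 0 0; 0 3/2 0; 0 0 1]
T2·T1 = [3 0 -5; 0 3/2 -3; 0 0 1]
T3·…·T1 = [-21/25 -36/25 107/25; 72/25 -21/50 -99/25; 0 0 1]
det M = 9/2; M⁻¹ = [-7/75 8/25 5/3; -16/25 -14/75 2; 0 0 1]
M⁻¹ · (131/25, -993/100)ᵀ = (-2, 1/2)ᵀ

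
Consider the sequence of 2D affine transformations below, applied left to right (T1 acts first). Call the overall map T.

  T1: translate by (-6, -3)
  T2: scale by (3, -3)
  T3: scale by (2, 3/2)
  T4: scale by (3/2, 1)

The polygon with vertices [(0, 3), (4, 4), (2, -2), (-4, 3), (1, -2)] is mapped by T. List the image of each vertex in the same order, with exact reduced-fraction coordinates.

image vertices: (-54, 0), (-18, -9/2), (-36, 45/2), (-90, 0), (-45, 45/2)

T1 translate by (-6, -3): (0, 3) → (-6, 0); (4, 4) → (-2, 1); (2, -2) → (-4, -5); (-4, 3) → (-10, 0); (1, -2) → (-5, -5)
T2 scale by (3, -3): (-6, 0) → (-18, 0); (-2, 1) → (-6, -3); (-4, -5) → (-12, 15); (-10, 0) → (-30, 0); (-5, -5) → (-15, 15)
T3 scale by (2, 3/2): (-18, 0) → (-36, 0); (-6, -3) → (-12, -9/2); (-12, 15) → (-24, 45/2); (-30, 0) → (-60, 0); (-15, 15) → (-30, 45/2)
T4 scale by (3/2, 1): (-36, 0) → (-54, 0); (-12, -9/2) → (-18, -9/2); (-24, 45/2) → (-36, 45/2); (-60, 0) → (-90, 0); (-30, 45/2) → (-45, 45/2)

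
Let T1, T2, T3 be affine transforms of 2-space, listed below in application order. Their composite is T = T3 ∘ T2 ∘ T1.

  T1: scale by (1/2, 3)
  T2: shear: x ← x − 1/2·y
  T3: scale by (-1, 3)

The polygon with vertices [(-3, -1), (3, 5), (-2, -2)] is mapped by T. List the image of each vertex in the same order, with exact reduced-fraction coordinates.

T1 scale by (1/2, 3): (-3, -1) → (-3/2, -3); (3, 5) → (3/2, 15); (-2, -2) → (-1, -6)
T2 shear: x ← x − 1/2·y: (-3/2, -3) → (0, -3); (3/2, 15) → (-6, 15); (-1, -6) → (2, -6)
T3 scale by (-1, 3): (0, -3) → (0, -9); (-6, 15) → (6, 45); (2, -6) → (-2, -18)

image vertices: (0, -9), (6, 45), (-2, -18)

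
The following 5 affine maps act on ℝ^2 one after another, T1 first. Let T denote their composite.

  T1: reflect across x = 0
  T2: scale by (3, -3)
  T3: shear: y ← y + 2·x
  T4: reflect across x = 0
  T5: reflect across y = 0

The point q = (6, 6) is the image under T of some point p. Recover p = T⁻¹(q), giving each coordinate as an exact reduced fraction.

T1 = [-1 0 0; 0 1 0; 0 0 1]
T2·T1 = [-3 0 0; 0 -3 0; 0 0 1]
T3·…·T1 = [-3 0 0; -6 -3 0; 0 0 1]
T4·…·T1 = [3 0 0; -6 -3 0; 0 0 1]
T5·…·T1 = [3 0 0; 6 3 0; 0 0 1]
det M = 9; M⁻¹ = [1/3 0 0; -2/3 1/3 0; 0 0 1]
M⁻¹ · (6, 6)ᵀ = (2, -2)ᵀ

p = (2, -2)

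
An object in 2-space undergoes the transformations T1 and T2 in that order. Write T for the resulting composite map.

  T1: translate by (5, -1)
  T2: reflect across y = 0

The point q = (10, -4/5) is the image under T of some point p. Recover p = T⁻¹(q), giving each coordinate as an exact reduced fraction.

p = (5, 9/5)

T1 = [1 0 5; 0 1 -1; 0 0 1]
T2·T1 = [1 0 5; 0 -1 1; 0 0 1]
det M = -1; M⁻¹ = [1 0 -5; 0 -1 1; 0 0 1]
M⁻¹ · (10, -4/5)ᵀ = (5, 9/5)ᵀ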